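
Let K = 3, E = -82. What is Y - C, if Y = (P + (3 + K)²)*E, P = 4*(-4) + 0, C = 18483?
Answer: -20123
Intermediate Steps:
P = -16 (P = -16 + 0 = -16)
Y = -1640 (Y = (-16 + (3 + 3)²)*(-82) = (-16 + 6²)*(-82) = (-16 + 36)*(-82) = 20*(-82) = -1640)
Y - C = -1640 - 1*18483 = -1640 - 18483 = -20123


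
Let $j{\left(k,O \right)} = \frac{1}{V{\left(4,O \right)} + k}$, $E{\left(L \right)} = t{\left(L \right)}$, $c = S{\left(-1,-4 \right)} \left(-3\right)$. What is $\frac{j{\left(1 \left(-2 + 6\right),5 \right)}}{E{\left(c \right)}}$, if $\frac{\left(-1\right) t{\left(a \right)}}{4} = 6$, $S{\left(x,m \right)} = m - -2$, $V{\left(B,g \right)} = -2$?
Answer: $- \frac{1}{48} \approx -0.020833$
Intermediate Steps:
$S{\left(x,m \right)} = 2 + m$ ($S{\left(x,m \right)} = m + 2 = 2 + m$)
$t{\left(a \right)} = -24$ ($t{\left(a \right)} = \left(-4\right) 6 = -24$)
$c = 6$ ($c = \left(2 - 4\right) \left(-3\right) = \left(-2\right) \left(-3\right) = 6$)
$E{\left(L \right)} = -24$
$j{\left(k,O \right)} = \frac{1}{-2 + k}$
$\frac{j{\left(1 \left(-2 + 6\right),5 \right)}}{E{\left(c \right)}} = \frac{1}{\left(-2 + 1 \left(-2 + 6\right)\right) \left(-24\right)} = \frac{1}{-2 + 1 \cdot 4} \left(- \frac{1}{24}\right) = \frac{1}{-2 + 4} \left(- \frac{1}{24}\right) = \frac{1}{2} \left(- \frac{1}{24}\right) = - \frac{1}{48}$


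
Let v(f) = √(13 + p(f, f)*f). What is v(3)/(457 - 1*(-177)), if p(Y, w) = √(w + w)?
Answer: √(13 + 3*√6)/634 ≈ 0.0071150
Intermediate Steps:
p(Y, w) = √2*√w (p(Y, w) = √(2*w) = √2*√w)
v(f) = √(13 + √2*f^(3/2)) (v(f) = √(13 + (√2*√f)*f) = √(13 + √2*f^(3/2)))
v(3)/(457 - 1*(-177)) = √(13 + √2*3^(3/2))/(457 - 1*(-177)) = √(13 + √2*(3*√3))/(457 + 177) = √(13 + 3*√6)/634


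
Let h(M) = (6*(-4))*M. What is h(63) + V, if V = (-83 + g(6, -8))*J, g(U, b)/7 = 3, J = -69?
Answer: 2766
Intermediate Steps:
g(U, b) = 21 (g(U, b) = 7*3 = 21)
h(M) = -24*M
V = 4278 (V = (-83 + 21)*(-69) = -62*(-69) = 4278)
h(63) + V = -24*63 + 4278 = -1512 + 4278 = 2766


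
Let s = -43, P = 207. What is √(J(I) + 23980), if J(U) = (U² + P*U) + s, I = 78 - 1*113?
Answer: √17917 ≈ 133.85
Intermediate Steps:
I = -35 (I = 78 - 113 = -35)
J(U) = -43 + U² + 207*U (J(U) = (U² + 207*U) - 43 = -43 + U² + 207*U)
√(J(I) + 23980) = √((-43 + (-35)² + 207*(-35)) + 23980) = √((-43 + 1225 - 7245) + 23980) = √(-6063 + 23980) = √17917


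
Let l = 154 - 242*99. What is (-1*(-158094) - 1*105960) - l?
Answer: 75938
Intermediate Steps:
l = -23804 (l = 154 - 23958 = -23804)
(-1*(-158094) - 1*105960) - l = (-1*(-158094) - 1*105960) - 1*(-23804) = (158094 - 105960) + 23804 = 52134 + 23804 = 75938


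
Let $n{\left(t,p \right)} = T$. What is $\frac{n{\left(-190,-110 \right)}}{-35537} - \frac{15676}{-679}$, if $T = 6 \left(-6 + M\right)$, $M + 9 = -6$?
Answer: $\frac{557163566}{24129623} \approx 23.09$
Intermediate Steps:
$M = -15$ ($M = -9 - 6 = -15$)
$T = -126$ ($T = 6 \left(-6 - 15\right) = 6 \left(-21\right) = -126$)
$n{\left(t,p \right)} = -126$
$\frac{n{\left(-190,-110 \right)}}{-35537} - \frac{15676}{-679} = - \frac{126}{-35537} - \frac{15676}{-679} = \left(-126\right) \left(- \frac{1}{35537}\right) - - \frac{15676}{679} = \frac{126}{35537} + \frac{15676}{679} = \frac{557163566}{24129623}$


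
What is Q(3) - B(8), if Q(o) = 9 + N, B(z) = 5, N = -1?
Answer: 3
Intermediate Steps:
Q(o) = 8 (Q(o) = 9 - 1 = 8)
Q(3) - B(8) = 8 - 1*5 = 8 - 5 = 3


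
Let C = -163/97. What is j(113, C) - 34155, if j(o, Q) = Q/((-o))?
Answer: -374372792/10961 ≈ -34155.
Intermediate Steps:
C = -163/97 (C = -163*1/97 = -163/97 ≈ -1.6804)
j(o, Q) = -Q/o (j(o, Q) = Q*(-1/o) = -Q/o)
j(113, C) - 34155 = -1*(-163/97)/113 - 34155 = -1*(-163/97)*1/113 - 34155 = 163/10961 - 34155 = -374372792/10961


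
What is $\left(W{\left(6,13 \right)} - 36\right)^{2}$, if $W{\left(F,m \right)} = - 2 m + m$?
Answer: $2401$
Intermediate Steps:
$W{\left(F,m \right)} = - m$
$\left(W{\left(6,13 \right)} - 36\right)^{2} = \left(\left(-1\right) 13 - 36\right)^{2} = \left(-13 - 36\right)^{2} = \left(-49\right)^{2} = 2401$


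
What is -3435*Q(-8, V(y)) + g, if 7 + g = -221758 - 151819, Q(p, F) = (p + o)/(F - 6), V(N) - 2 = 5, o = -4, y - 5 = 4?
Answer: -332364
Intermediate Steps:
y = 9 (y = 5 + 4 = 9)
V(N) = 7 (V(N) = 2 + 5 = 7)
Q(p, F) = (-4 + p)/(-6 + F) (Q(p, F) = (p - 4)/(F - 6) = (-4 + p)/(-6 + F))
g = -373584 (g = -7 + (-221758 - 151819) = -7 - 373577 = -373584)
-3435*Q(-8, V(y)) + g = -3435*(-4 - 8)/(-6 + 7) - 373584 = -3435*(-12)/1 - 373584 = -3435*(-12) - 373584 = 41220 - 373584 = -332364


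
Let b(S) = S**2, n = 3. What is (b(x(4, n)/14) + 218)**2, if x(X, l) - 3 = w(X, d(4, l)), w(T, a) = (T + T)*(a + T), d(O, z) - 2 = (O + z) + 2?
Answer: 3347432449/38416 ≈ 87136.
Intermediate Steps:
d(O, z) = 4 + O + z (d(O, z) = 2 + ((O + z) + 2) = 2 + (2 + O + z) = 4 + O + z)
w(T, a) = 2*T*(T + a) (w(T, a) = (2*T)*(T + a) = 2*T*(T + a))
x(X, l) = 3 + 2*X*(8 + X + l) (x(X, l) = 3 + 2*X*(X + (4 + 4 + l)) = 3 + 2*X*(X + (8 + l)) = 3 + 2*X*(8 + X + l))
(b(x(4, n)/14) + 218)**2 = (((3 + 2*4*(8 + 4 + 3))/14)**2 + 218)**2 = (((3 + 2*4*15)*(1/14))**2 + 218)**2 = (((3 + 120)*(1/14))**2 + 218)**2 = ((123*(1/14))**2 + 218)**2 = ((123/14)**2 + 218)**2 = (15129/196 + 218)**2 = (57857/196)**2 = 3347432449/38416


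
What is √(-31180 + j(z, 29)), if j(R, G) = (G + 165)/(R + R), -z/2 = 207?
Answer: I*√593796382/138 ≈ 176.58*I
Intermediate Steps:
z = -414 (z = -2*207 = -414)
j(R, G) = (165 + G)/(2*R) (j(R, G) = (165 + G)/((2*R)) = (165 + G)*(1/(2*R)) = (165 + G)/(2*R))
√(-31180 + j(z, 29)) = √(-31180 + (½)*(165 + 29)/(-414)) = √(-31180 + (½)*(-1/414)*194) = √(-31180 - 97/414) = √(-12908617/414) = I*√593796382/138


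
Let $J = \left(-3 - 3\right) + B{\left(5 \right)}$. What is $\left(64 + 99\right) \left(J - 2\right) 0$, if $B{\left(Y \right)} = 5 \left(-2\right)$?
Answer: $0$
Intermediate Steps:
$B{\left(Y \right)} = -10$
$J = -16$ ($J = \left(-3 - 3\right) - 10 = -6 - 10 = -16$)
$\left(64 + 99\right) \left(J - 2\right) 0 = \left(64 + 99\right) \left(-16 - 2\right) 0 = 163 \left(\left(-18\right) 0\right) = 163 \cdot 0 = 0$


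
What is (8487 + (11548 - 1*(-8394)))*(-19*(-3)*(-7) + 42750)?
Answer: 1203996579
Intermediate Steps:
(8487 + (11548 - 1*(-8394)))*(-19*(-3)*(-7) + 42750) = (8487 + (11548 + 8394))*(57*(-7) + 42750) = (8487 + 19942)*(-399 + 42750) = 28429*42351 = 1203996579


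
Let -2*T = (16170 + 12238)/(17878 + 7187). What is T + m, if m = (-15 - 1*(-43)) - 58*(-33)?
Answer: 48662026/25065 ≈ 1941.4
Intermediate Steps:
m = 1942 (m = (-15 + 43) + 1914 = 28 + 1914 = 1942)
T = -14204/25065 (T = -(16170 + 12238)/(2*(17878 + 7187)) = -14204/25065 ≈ -0.56669)
T + m = -14204/25065 + 1942 = 48662026/25065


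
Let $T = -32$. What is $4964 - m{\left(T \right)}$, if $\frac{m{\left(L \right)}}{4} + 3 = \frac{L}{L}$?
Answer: $4972$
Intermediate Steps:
$m{\left(L \right)} = -8$ ($m{\left(L \right)} = -12 + 4 \frac{L}{L} = -12 + 4 \cdot 1 = -12 + 4 = -8$)
$4964 - m{\left(T \right)} = 4964 - -8 = 4964 + 8 = 4972$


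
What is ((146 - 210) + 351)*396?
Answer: 113652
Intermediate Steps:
((146 - 210) + 351)*396 = (-64 + 351)*396 = 287*396 = 113652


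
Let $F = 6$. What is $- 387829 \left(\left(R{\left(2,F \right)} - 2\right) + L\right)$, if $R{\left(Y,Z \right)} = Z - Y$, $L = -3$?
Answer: $387829$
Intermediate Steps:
$- 387829 \left(\left(R{\left(2,F \right)} - 2\right) + L\right) = - 387829 \left(\left(\left(6 - 2\right) - 2\right) - 3\right) = - 387829 \left(\left(4 - 2\right) - 3\right) = - 387829 \left(2 - 3\right) = \left(-387829\right) \left(-1\right) = 387829$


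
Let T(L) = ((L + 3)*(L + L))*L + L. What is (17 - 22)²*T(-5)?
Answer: -2625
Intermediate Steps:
T(L) = L + 2*L²*(3 + L) (T(L) = ((3 + L)*(2*L))*L + L = (2*L*(3 + L))*L + L = 2*L²*(3 + L) + L = L + 2*L²*(3 + L))
(17 - 22)²*T(-5) = (17 - 22)²*(-5*(1 + 2*(-5)² + 6*(-5))) = (-5)²*(-5*(1 + 2*25 - 30)) = 25*(-5*(1 + 50 - 30)) = 25*(-5*21) = 25*(-105) = -2625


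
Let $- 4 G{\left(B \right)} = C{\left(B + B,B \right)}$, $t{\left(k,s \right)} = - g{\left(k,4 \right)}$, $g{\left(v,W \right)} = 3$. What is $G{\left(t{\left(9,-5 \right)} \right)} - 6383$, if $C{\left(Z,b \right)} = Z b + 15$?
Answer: $- \frac{25565}{4} \approx -6391.3$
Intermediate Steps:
$t{\left(k,s \right)} = -3$ ($t{\left(k,s \right)} = \left(-1\right) 3 = -3$)
$C{\left(Z,b \right)} = 15 + Z b$
$G{\left(B \right)} = - \frac{15}{4} - \frac{B^{2}}{2}$ ($G{\left(B \right)} = - \frac{15 + \left(B + B\right) B}{4} = - \frac{15 + 2 B B}{4} = - \frac{15 + 2 B^{2}}{4} = - \frac{15}{4} - \frac{B^{2}}{2}$)
$G{\left(t{\left(9,-5 \right)} \right)} - 6383 = \left(- \frac{15}{4} - \frac{\left(-3\right)^{2}}{2}\right) - 6383 = \left(- \frac{15}{4} - \frac{9}{2}\right) - 6383 = - \frac{33}{4} - 6383 = - \frac{25565}{4}$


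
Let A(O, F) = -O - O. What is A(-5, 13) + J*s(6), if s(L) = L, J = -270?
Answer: -1610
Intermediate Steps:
A(O, F) = -2*O
A(-5, 13) + J*s(6) = -2*(-5) - 270*6 = 10 - 1620 = -1610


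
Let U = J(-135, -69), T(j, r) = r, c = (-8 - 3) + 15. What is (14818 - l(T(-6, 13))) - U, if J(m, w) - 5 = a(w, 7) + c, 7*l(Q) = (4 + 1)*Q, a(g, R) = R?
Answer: 103549/7 ≈ 14793.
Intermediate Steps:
c = 4 (c = -11 + 15 = 4)
l(Q) = 5*Q/7 (l(Q) = ((4 + 1)*Q)/7 = (5*Q)/7 = 5*Q/7)
J(m, w) = 16 (J(m, w) = 5 + (7 + 4) = 5 + 11 = 16)
U = 16
(14818 - l(T(-6, 13))) - U = (14818 - 5*13/7) - 1*16 = (14818 - 1*65/7) - 16 = (14818 - 65/7) - 16 = 103661/7 - 16 = 103549/7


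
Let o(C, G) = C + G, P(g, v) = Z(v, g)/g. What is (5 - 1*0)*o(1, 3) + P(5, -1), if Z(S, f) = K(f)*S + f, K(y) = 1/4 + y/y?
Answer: 83/4 ≈ 20.750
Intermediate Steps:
K(y) = 5/4 (K(y) = 1*(¼) + 1 = ¼ + 1 = 5/4)
Z(S, f) = f + 5*S/4 (Z(S, f) = 5*S/4 + f = f + 5*S/4)
P(g, v) = (g + 5*v/4)/g
(5 - 1*0)*o(1, 3) + P(5, -1) = (5 - 1*0)*(1 + 3) + (5 + (5/4)*(-1))/5 = (5 + 0)*4 + (5 - 5/4)/5 = 5*4 + (⅕)*(15/4) = 20 + ¾ = 83/4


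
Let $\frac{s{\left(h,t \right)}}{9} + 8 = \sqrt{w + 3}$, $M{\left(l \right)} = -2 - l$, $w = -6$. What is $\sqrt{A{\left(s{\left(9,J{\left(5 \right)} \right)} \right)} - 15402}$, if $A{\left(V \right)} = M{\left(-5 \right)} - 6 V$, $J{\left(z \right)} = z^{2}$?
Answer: $3 \sqrt{-1663 - 6 i \sqrt{3}} \approx 0.38226 - 122.34 i$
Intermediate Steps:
$s{\left(h,t \right)} = -72 + 9 i \sqrt{3}$ ($s{\left(h,t \right)} = -72 + 9 \sqrt{-6 + 3} = -72 + 9 \sqrt{-3} = -72 + 9 i \sqrt{3}$)
$A{\left(V \right)} = 3 - 6 V$ ($A{\left(V \right)} = \left(-2 - -5\right) - 6 V = \left(-2 + 5\right) - 6 V = 3 - 6 V$)
$\sqrt{A{\left(s{\left(9,J{\left(5 \right)} \right)} \right)} - 15402} = \sqrt{\left(3 - 6 \left(-72 + 9 i \sqrt{3}\right)\right) - 15402} = \sqrt{\left(3 + \left(432 - 54 i \sqrt{3}\right)\right) - 15402} = \sqrt{\left(435 - 54 i \sqrt{3}\right) - 15402} = \sqrt{-14967 - 54 i \sqrt{3}}$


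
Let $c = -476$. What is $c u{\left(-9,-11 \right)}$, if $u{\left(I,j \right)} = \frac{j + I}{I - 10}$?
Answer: $- \frac{9520}{19} \approx -501.05$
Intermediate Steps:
$u{\left(I,j \right)} = \frac{I + j}{-10 + I}$
$c u{\left(-9,-11 \right)} = - 476 \frac{-9 - 11}{-10 - 9} = - 476 \frac{1}{-19} \left(-20\right) = - 476 \left(\left(- \frac{1}{19}\right) \left(-20\right)\right) = \left(-476\right) \frac{20}{19} = - \frac{9520}{19}$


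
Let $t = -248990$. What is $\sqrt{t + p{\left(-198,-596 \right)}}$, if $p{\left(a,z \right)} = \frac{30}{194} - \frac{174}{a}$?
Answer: $\frac{i \sqrt{2551240796082}}{3201} \approx 498.99 i$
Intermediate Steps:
$p{\left(a,z \right)} = \frac{15}{97} - \frac{174}{a}$ ($p{\left(a,z \right)} = 30 \cdot \frac{1}{194} - \frac{174}{a} = \frac{15}{97} - \frac{174}{a}$)
$\sqrt{t + p{\left(-198,-596 \right)}} = \sqrt{-248990 - \left(- \frac{15}{97} + \frac{174}{-198}\right)} = \sqrt{-248990 + \left(\frac{15}{97} - - \frac{29}{33}\right)} = \sqrt{-248990 + \left(\frac{15}{97} + \frac{29}{33}\right)} = \sqrt{-248990 + \frac{3308}{3201}} = \sqrt{- \frac{797013682}{3201}} = \frac{i \sqrt{2551240796082}}{3201}$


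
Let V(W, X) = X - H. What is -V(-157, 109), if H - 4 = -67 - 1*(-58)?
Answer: -114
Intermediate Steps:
H = -5 (H = 4 + (-67 - 1*(-58)) = 4 + (-67 + 58) = 4 - 9 = -5)
V(W, X) = 5 + X (V(W, X) = X - 1*(-5) = X + 5 = 5 + X)
-V(-157, 109) = -(5 + 109) = -1*114 = -114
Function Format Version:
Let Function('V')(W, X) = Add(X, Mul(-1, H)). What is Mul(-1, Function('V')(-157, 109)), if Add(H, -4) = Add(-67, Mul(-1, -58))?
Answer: -114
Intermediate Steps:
H = -5 (H = Add(4, Add(-67, Mul(-1, -58))) = Add(4, Add(-67, 58)) = Add(4, -9) = -5)
Function('V')(W, X) = Add(5, X) (Function('V')(W, X) = Add(X, Mul(-1, -5)) = Add(X, 5) = Add(5, X))
Mul(-1, Function('V')(-157, 109)) = Mul(-1, Add(5, 109)) = Mul(-1, 114) = -114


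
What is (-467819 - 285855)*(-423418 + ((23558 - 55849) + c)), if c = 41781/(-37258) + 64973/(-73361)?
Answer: 469383519708401086829/1366642069 ≈ 3.4346e+11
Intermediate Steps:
c = -5485859975/2733284138 (c = 41781*(-1/37258) + 64973*(-1/73361) = -41781/37258 - 64973/73361 = -5485859975/2733284138 ≈ -2.0071)
(-467819 - 285855)*(-423418 + ((23558 - 55849) + c)) = (-467819 - 285855)*(-423418 + ((23558 - 55849) - 5485859975/2733284138)) = -753674*(-423418 + (-32291 - 5485859975/2733284138)) = -753674*(-423418 - 88265963960133/2733284138) = -753674*(-1245587667103817/2733284138) = 469383519708401086829/1366642069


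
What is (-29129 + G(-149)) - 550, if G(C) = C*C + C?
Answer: -7627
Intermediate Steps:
G(C) = C + C² (G(C) = C² + C = C + C²)
(-29129 + G(-149)) - 550 = (-29129 - 149*(1 - 149)) - 550 = (-29129 - 149*(-148)) - 550 = (-29129 + 22052) - 550 = -7077 - 550 = -7627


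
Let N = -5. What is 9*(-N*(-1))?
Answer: -45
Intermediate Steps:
9*(-N*(-1)) = 9*(-1*(-5)*(-1)) = 9*(5*(-1)) = 9*(-5) = -45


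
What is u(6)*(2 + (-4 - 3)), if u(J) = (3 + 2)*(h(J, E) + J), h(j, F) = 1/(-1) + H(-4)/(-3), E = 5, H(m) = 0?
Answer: -125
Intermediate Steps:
h(j, F) = -1 (h(j, F) = 1/(-1) + 0/(-3) = 1*(-1) + 0*(-1/3) = -1 + 0 = -1)
u(J) = -5 + 5*J (u(J) = (3 + 2)*(-1 + J) = 5*(-1 + J) = -5 + 5*J)
u(6)*(2 + (-4 - 3)) = (-5 + 5*6)*(2 + (-4 - 3)) = (-5 + 30)*(2 - 7) = 25*(-5) = -125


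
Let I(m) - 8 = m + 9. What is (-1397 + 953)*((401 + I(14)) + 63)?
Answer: -219780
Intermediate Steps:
I(m) = 17 + m (I(m) = 8 + (m + 9) = 8 + (9 + m) = 17 + m)
(-1397 + 953)*((401 + I(14)) + 63) = (-1397 + 953)*((401 + (17 + 14)) + 63) = -444*((401 + 31) + 63) = -444*(432 + 63) = -444*495 = -219780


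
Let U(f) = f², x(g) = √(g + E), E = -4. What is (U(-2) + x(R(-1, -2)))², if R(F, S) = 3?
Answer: (4 + I)² ≈ 15.0 + 8.0*I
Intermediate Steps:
x(g) = √(-4 + g) (x(g) = √(g - 4) = √(-4 + g))
(U(-2) + x(R(-1, -2)))² = ((-2)² + √(-4 + 3))² = (4 + √(-1))² = (4 + I)²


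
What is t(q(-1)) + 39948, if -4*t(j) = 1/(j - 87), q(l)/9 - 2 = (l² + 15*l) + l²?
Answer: 29721313/744 ≈ 39948.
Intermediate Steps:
q(l) = 18 + 18*l² + 135*l (q(l) = 18 + 9*((l² + 15*l) + l²) = 18 + 9*(2*l² + 15*l) = 18 + (18*l² + 135*l) = 18 + 18*l² + 135*l)
t(j) = -1/(4*(-87 + j)) (t(j) = -1/(4*(j - 87)) = -1/(4*(-87 + j)))
t(q(-1)) + 39948 = -1/(-348 + 4*(18 + 18*(-1)² + 135*(-1))) + 39948 = -1/(-348 + 4*(18 + 18*1 - 135)) + 39948 = -1/(-348 + 4*(18 + 18 - 135)) + 39948 = -1/(-348 + 4*(-99)) + 39948 = -1/(-348 - 396) + 39948 = -1/(-744) + 39948 = -1*(-1/744) + 39948 = 1/744 + 39948 = 29721313/744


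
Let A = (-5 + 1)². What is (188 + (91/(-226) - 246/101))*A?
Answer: 33812008/11413 ≈ 2962.6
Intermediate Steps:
A = 16 (A = (-4)² = 16)
(188 + (91/(-226) - 246/101))*A = (188 + (91/(-226) - 246/101))*16 = (188 + (91*(-1/226) - 246*1/101))*16 = (188 + (-91/226 - 246/101))*16 = (188 - 64787/22826)*16 = (4226501/22826)*16 = 33812008/11413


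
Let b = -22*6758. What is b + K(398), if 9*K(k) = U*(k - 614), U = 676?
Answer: -164900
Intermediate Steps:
b = -148676
K(k) = -415064/9 + 676*k/9 (K(k) = (676*(k - 614))/9 = (676*(-614 + k))/9 = (-415064 + 676*k)/9 = -415064/9 + 676*k/9)
b + K(398) = -148676 + (-415064/9 + (676/9)*398) = -148676 + (-415064/9 + 269048/9) = -148676 - 16224 = -164900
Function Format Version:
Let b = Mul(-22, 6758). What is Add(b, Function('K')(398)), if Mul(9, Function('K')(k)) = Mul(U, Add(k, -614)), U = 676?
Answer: -164900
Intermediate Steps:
b = -148676
Function('K')(k) = Add(Rational(-415064, 9), Mul(Rational(676, 9), k)) (Function('K')(k) = Mul(Rational(1, 9), Mul(676, Add(k, -614))) = Mul(Rational(1, 9), Mul(676, Add(-614, k))) = Mul(Rational(1, 9), Add(-415064, Mul(676, k))) = Add(Rational(-415064, 9), Mul(Rational(676, 9), k)))
Add(b, Function('K')(398)) = Add(-148676, Add(Rational(-415064, 9), Mul(Rational(676, 9), 398))) = Add(-148676, Add(Rational(-415064, 9), Rational(269048, 9))) = Add(-148676, -16224) = -164900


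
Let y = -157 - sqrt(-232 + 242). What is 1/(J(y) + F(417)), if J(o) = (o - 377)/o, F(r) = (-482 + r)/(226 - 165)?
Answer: 214230353/500372001 + 1402817*sqrt(10)/500372001 ≈ 0.43701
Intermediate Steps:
F(r) = -482/61 + r/61 (F(r) = (-482 + r)/61 = (-482 + r)*(1/61) = -482/61 + r/61)
y = -157 - sqrt(10) ≈ -160.16
J(o) = (-377 + o)/o
1/(J(y) + F(417)) = 1/((-377 + (-157 - sqrt(10)))/(-157 - sqrt(10)) + (-482/61 + (1/61)*417)) = 1/((-534 - sqrt(10))/(-157 - sqrt(10)) + (-482/61 + 417/61)) = 1/((-534 - sqrt(10))/(-157 - sqrt(10)) - 65/61) = 1/(-65/61 + (-534 - sqrt(10))/(-157 - sqrt(10)))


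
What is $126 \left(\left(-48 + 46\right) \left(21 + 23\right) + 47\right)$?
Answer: $-5166$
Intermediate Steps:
$126 \left(\left(-48 + 46\right) \left(21 + 23\right) + 47\right) = 126 \left(\left(-2\right) 44 + 47\right) = 126 \left(-88 + 47\right) = 126 \left(-41\right) = -5166$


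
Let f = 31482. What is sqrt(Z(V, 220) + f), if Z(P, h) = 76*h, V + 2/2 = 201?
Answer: sqrt(48202) ≈ 219.55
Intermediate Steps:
V = 200 (V = -1 + 201 = 200)
sqrt(Z(V, 220) + f) = sqrt(76*220 + 31482) = sqrt(16720 + 31482) = sqrt(48202)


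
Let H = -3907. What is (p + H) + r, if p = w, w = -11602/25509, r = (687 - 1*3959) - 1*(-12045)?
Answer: 124115192/25509 ≈ 4865.5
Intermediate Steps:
r = 8773 (r = (687 - 3959) + 12045 = -3272 + 12045 = 8773)
w = -11602/25509 (w = -11602*1/25509 = -11602/25509 ≈ -0.45482)
p = -11602/25509 ≈ -0.45482
(p + H) + r = (-11602/25509 - 3907) + 8773 = -99675265/25509 + 8773 = 124115192/25509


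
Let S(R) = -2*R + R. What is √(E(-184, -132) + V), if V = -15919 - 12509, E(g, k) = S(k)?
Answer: 6*I*√786 ≈ 168.21*I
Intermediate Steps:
S(R) = -R
E(g, k) = -k
V = -28428
√(E(-184, -132) + V) = √(-1*(-132) - 28428) = √(132 - 28428) = √(-28296) = 6*I*√786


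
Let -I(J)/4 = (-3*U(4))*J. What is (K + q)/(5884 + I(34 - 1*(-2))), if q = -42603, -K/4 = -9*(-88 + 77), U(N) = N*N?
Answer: -42999/12796 ≈ -3.3603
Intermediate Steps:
U(N) = N**2
K = -396 (K = -(-36)*(-88 + 77) = -(-36)*(-11) = -4*99 = -396)
I(J) = 192*J (I(J) = -4*(-3*4**2)*J = -4*(-3*16)*J = -(-192)*J = 192*J)
(K + q)/(5884 + I(34 - 1*(-2))) = (-396 - 42603)/(5884 + 192*(34 - 1*(-2))) = -42999/(5884 + 192*(34 + 2)) = -42999/(5884 + 192*36) = -42999/(5884 + 6912) = -42999/12796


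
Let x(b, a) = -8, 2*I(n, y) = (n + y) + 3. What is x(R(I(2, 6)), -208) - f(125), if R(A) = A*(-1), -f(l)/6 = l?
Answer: 742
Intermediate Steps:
I(n, y) = 3/2 + n/2 + y/2 (I(n, y) = ((n + y) + 3)/2 = (3 + n + y)/2 = 3/2 + n/2 + y/2)
f(l) = -6*l
R(A) = -A
x(R(I(2, 6)), -208) - f(125) = -8 - (-6)*125 = -8 - 1*(-750) = -8 + 750 = 742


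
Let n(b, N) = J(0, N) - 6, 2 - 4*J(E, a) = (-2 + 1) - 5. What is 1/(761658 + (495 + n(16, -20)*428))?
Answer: 1/760441 ≈ 1.3150e-6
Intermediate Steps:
J(E, a) = 2 (J(E, a) = 1/2 - ((-2 + 1) - 5)/4 = 1/2 - (-1 - 5)/4 = 1/2 - 1/4*(-6) = 1/2 + 3/2 = 2)
n(b, N) = -4 (n(b, N) = 2 - 6 = -4)
1/(761658 + (495 + n(16, -20)*428)) = 1/(761658 + (495 - 4*428)) = 1/(761658 + (495 - 1712)) = 1/(761658 - 1217) = 1/760441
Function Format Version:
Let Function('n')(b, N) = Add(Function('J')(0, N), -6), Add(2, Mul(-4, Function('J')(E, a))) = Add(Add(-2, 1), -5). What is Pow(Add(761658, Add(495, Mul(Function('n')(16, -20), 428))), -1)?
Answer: Rational(1, 760441) ≈ 1.3150e-6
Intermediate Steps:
Function('J')(E, a) = 2 (Function('J')(E, a) = Add(Rational(1, 2), Mul(Rational(-1, 4), Add(Add(-2, 1), -5))) = Add(Rational(1, 2), Mul(Rational(-1, 4), Add(-1, -5))) = Add(Rational(1, 2), Mul(Rational(-1, 4), -6)) = Add(Rational(1, 2), Rational(3, 2)) = 2)
Function('n')(b, N) = -4 (Function('n')(b, N) = Add(2, -6) = -4)
Pow(Add(761658, Add(495, Mul(Function('n')(16, -20), 428))), -1) = Pow(Add(761658, Add(495, Mul(-4, 428))), -1) = Pow(Add(761658, Add(495, -1712)), -1) = Pow(Add(761658, -1217), -1) = Pow(760441, -1) = Rational(1, 760441)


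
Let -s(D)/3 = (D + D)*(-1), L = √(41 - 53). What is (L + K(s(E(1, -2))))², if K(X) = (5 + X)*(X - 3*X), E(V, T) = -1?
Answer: 132 - 48*I*√3 ≈ 132.0 - 83.138*I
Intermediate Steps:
L = 2*I*√3 (L = √(-12) = 2*I*√3 ≈ 3.4641*I)
s(D) = 6*D (s(D) = -3*(D + D)*(-1) = -3*2*D*(-1) = -(-6)*D = 6*D)
K(X) = -2*X*(5 + X) (K(X) = (5 + X)*(-2*X) = -2*X*(5 + X))
(L + K(s(E(1, -2))))² = (2*I*√3 - 2*6*(-1)*(5 + 6*(-1)))² = (2*I*√3 - 2*(-6)*(5 - 6))² = (2*I*√3 - 2*(-6)*(-1))² = (2*I*√3 - 12)² = (-12 + 2*I*√3)²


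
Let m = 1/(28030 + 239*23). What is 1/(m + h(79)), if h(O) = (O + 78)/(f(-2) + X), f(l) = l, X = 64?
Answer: 2078674/5263801 ≈ 0.39490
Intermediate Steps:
h(O) = 39/31 + O/62 (h(O) = (O + 78)/(-2 + 64) = (78 + O)/62 = (78 + O)*(1/62) = 39/31 + O/62)
m = 1/33527 (m = 1/(28030 + 5497) = 1/33527 ≈ 2.9827e-5)
1/(m + h(79)) = 1/(1/33527 + (39/31 + (1/62)*79)) = 1/(1/33527 + (39/31 + 79/62)) = 1/(1/33527 + 157/62) = 1/(5263801/2078674) = 2078674/5263801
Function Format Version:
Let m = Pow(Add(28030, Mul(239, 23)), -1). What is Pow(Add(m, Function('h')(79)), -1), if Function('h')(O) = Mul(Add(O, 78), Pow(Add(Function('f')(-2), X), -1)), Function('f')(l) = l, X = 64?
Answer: Rational(2078674, 5263801) ≈ 0.39490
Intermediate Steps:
Function('h')(O) = Add(Rational(39, 31), Mul(Rational(1, 62), O)) (Function('h')(O) = Mul(Add(O, 78), Pow(Add(-2, 64), -1)) = Mul(Add(78, O), Pow(62, -1)) = Mul(Add(78, O), Rational(1, 62)) = Add(Rational(39, 31), Mul(Rational(1, 62), O)))
m = Rational(1, 33527) (m = Pow(Add(28030, 5497), -1) = Pow(33527, -1) = Rational(1, 33527) ≈ 2.9827e-5)
Pow(Add(m, Function('h')(79)), -1) = Pow(Add(Rational(1, 33527), Add(Rational(39, 31), Mul(Rational(1, 62), 79))), -1) = Pow(Add(Rational(1, 33527), Add(Rational(39, 31), Rational(79, 62))), -1) = Pow(Add(Rational(1, 33527), Rational(157, 62)), -1) = Pow(Rational(5263801, 2078674), -1) = Rational(2078674, 5263801)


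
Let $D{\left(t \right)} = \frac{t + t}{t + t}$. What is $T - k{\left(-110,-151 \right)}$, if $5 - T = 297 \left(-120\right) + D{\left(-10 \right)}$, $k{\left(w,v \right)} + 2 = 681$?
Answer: $34965$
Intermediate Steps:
$D{\left(t \right)} = 1$ ($D{\left(t \right)} = \frac{2 t}{2 t} = 2 t \frac{1}{2 t} = 1$)
$k{\left(w,v \right)} = 679$ ($k{\left(w,v \right)} = -2 + 681 = 679$)
$T = 35644$ ($T = 5 - \left(297 \left(-120\right) + 1\right) = 5 - \left(-35640 + 1\right) = 5 - -35639 = 5 + 35639 = 35644$)
$T - k{\left(-110,-151 \right)} = 35644 - 679 = 34965$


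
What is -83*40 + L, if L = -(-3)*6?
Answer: -3302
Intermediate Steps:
L = 18 (L = -3*(-6) = 18)
-83*40 + L = -83*40 + 18 = -3320 + 18 = -3302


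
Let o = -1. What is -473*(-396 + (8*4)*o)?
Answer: 202444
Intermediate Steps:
-473*(-396 + (8*4)*o) = -473*(-396 + (8*4)*(-1)) = -473*(-396 + 32*(-1)) = -473*(-396 - 32) = -473*(-428) = 202444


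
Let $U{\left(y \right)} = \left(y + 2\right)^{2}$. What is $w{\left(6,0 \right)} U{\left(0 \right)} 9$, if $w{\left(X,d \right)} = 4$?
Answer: $144$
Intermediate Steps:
$U{\left(y \right)} = \left(2 + y\right)^{2}$
$w{\left(6,0 \right)} U{\left(0 \right)} 9 = 4 \left(2 + 0\right)^{2} \cdot 9 = 4 \cdot 2^{2} \cdot 9 = 4 \cdot 4 \cdot 9 = 16 \cdot 9 = 144$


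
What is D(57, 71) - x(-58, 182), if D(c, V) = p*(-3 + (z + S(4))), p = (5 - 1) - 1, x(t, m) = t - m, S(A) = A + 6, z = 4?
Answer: 273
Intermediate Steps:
S(A) = 6 + A
p = 3 (p = 4 - 1 = 3)
D(c, V) = 33 (D(c, V) = 3*(-3 + (4 + (6 + 4))) = 3*(-3 + (4 + 10)) = 3*(-3 + 14) = 3*11 = 33)
D(57, 71) - x(-58, 182) = 33 - (-58 - 1*182) = 33 - (-58 - 182) = 33 - 1*(-240) = 33 + 240 = 273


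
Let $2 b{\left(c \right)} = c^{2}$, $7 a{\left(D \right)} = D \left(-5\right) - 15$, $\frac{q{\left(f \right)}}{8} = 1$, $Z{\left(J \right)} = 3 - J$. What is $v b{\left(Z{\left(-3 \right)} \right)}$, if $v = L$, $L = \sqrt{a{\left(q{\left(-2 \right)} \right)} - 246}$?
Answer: $\frac{18 i \sqrt{12439}}{7} \approx 286.79 i$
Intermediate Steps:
$q{\left(f \right)} = 8$ ($q{\left(f \right)} = 8 \cdot 1 = 8$)
$a{\left(D \right)} = - \frac{15}{7} - \frac{5 D}{7}$ ($a{\left(D \right)} = \frac{D \left(-5\right) - 15}{7} = \frac{- 5 D - 15}{7} = \frac{-15 - 5 D}{7} = - \frac{15}{7} - \frac{5 D}{7}$)
$L = \frac{i \sqrt{12439}}{7}$ ($L = \sqrt{\left(- \frac{15}{7} - \frac{40}{7}\right) - 246} = \sqrt{- \frac{55}{7} - 246} = \sqrt{- \frac{1777}{7}} = \frac{i \sqrt{12439}}{7} \approx 15.933 i$)
$b{\left(c \right)} = \frac{c^{2}}{2}$
$v = \frac{i \sqrt{12439}}{7} \approx 15.933 i$
$v b{\left(Z{\left(-3 \right)} \right)} = \frac{i \sqrt{12439}}{7} \frac{\left(3 - -3\right)^{2}}{2} = \frac{i \sqrt{12439}}{7} \frac{\left(3 + 3\right)^{2}}{2} = \frac{i \sqrt{12439}}{7} \frac{6^{2}}{2} = \frac{i \sqrt{12439}}{7} \cdot \frac{1}{2} \cdot 36 = \frac{i \sqrt{12439}}{7} \cdot 18 = \frac{18 i \sqrt{12439}}{7}$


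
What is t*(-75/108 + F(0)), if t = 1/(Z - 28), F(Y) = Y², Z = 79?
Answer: -25/1836 ≈ -0.013617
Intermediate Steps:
t = 1/51 (t = 1/(79 - 28) = 1/51 ≈ 0.019608)
t*(-75/108 + F(0)) = (-75/108 + 0²)/51 = (-75*1/108 + 0)/51 = (-25/36 + 0)/51 = (1/51)*(-25/36) = -25/1836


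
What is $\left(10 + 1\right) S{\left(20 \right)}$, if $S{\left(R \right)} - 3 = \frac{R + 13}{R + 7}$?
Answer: $\frac{418}{9} \approx 46.444$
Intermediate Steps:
$S{\left(R \right)} = 3 + \frac{13 + R}{7 + R}$ ($S{\left(R \right)} = 3 + \frac{R + 13}{R + 7} = 3 + \frac{13 + R}{7 + R}$)
$\left(10 + 1\right) S{\left(20 \right)} = \left(10 + 1\right) \frac{2 \left(17 + 2 \cdot 20\right)}{7 + 20} = 11 \frac{2 \left(17 + 40\right)}{27} = 11 \cdot 2 \cdot \frac{1}{27} \cdot 57 = 11 \cdot \frac{38}{9} = \frac{418}{9}$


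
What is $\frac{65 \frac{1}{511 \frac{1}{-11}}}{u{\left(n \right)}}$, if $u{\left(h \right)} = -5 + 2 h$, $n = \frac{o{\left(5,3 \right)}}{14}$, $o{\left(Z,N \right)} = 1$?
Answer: $\frac{715}{2482} \approx 0.28807$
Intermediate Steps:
$n = \frac{1}{14}$ ($n = 1 \cdot \frac{1}{14} = \frac{1}{14} \approx 0.071429$)
$\frac{65 \frac{1}{511 \frac{1}{-11}}}{u{\left(n \right)}} = \frac{65 \frac{1}{511 \frac{1}{-11}}}{-5 + 2 \cdot \frac{1}{14}} = \frac{65 \frac{1}{511 \left(- \frac{1}{11}\right)}}{-5 + \frac{1}{7}} = \frac{65 \frac{1}{- \frac{511}{11}}}{- \frac{34}{7}} = 65 \left(- \frac{11}{511}\right) \left(- \frac{7}{34}\right) = \left(- \frac{715}{511}\right) \left(- \frac{7}{34}\right) = \frac{715}{2482}$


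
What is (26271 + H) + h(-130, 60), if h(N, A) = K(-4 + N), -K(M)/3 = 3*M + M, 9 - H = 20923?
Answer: 6965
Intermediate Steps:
H = -20914 (H = 9 - 1*20923 = 9 - 20923 = -20914)
K(M) = -12*M (K(M) = -3*(3*M + M) = -12*M)
h(N, A) = 48 - 12*N (h(N, A) = -12*(-4 + N) = 48 - 12*N)
(26271 + H) + h(-130, 60) = (26271 - 20914) + (48 - 12*(-130)) = 5357 + (48 + 1560) = 5357 + 1608 = 6965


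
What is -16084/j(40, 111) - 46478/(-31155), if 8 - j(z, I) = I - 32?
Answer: 504396958/2212005 ≈ 228.03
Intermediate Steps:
j(z, I) = 40 - I (j(z, I) = 8 - (I - 32) = 8 - (-32 + I) = 8 + (32 - I) = 40 - I)
-16084/j(40, 111) - 46478/(-31155) = -16084/(40 - 1*111) - 46478/(-31155) = -16084/(40 - 111) - 46478*(-1/31155) = -16084/(-71) + 46478/31155 = -16084*(-1/71) + 46478/31155 = 16084/71 + 46478/31155 = 504396958/2212005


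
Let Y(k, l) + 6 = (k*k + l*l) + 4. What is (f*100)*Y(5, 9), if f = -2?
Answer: -20800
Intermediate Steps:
Y(k, l) = -2 + k² + l² (Y(k, l) = -6 + ((k*k + l*l) + 4) = -6 + ((k² + l²) + 4) = -6 + (4 + k² + l²) = -2 + k² + l²)
(f*100)*Y(5, 9) = (-2*100)*(-2 + 5² + 9²) = -200*(-2 + 25 + 81) = -200*104 = -20800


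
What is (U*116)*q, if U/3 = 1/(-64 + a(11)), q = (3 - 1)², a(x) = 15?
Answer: -1392/49 ≈ -28.408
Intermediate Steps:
q = 4 (q = 2² = 4)
U = -3/49 (U = 3/(-64 + 15) = 3/(-49) = 3*(-1/49) = -3/49 ≈ -0.061224)
(U*116)*q = -3/49*116*4 = -348/49*4 = -1392/49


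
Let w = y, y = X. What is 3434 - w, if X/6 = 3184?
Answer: -15670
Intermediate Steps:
X = 19104 (X = 6*3184 = 19104)
y = 19104
w = 19104
3434 - w = 3434 - 1*19104 = 3434 - 19104 = -15670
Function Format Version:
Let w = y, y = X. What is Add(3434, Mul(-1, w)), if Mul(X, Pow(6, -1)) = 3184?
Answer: -15670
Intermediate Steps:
X = 19104 (X = Mul(6, 3184) = 19104)
y = 19104
w = 19104
Add(3434, Mul(-1, w)) = Add(3434, Mul(-1, 19104)) = Add(3434, -19104) = -15670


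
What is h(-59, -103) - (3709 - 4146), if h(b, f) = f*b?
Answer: 6514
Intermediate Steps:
h(b, f) = b*f
h(-59, -103) - (3709 - 4146) = -59*(-103) - (3709 - 4146) = 6077 - 1*(-437) = 6077 + 437 = 6514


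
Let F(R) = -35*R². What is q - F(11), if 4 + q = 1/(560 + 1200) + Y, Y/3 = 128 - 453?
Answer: 5730561/1760 ≈ 3256.0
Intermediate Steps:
Y = -975 (Y = 3*(128 - 453) = 3*(-325) = -975)
q = -1723039/1760 (q = -4 + (1/(560 + 1200) - 975) = -4 + (1/1760 - 975) = -4 - 1715999/1760 = -1723039/1760 ≈ -979.00)
q - F(11) = -1723039/1760 - (-35)*11² = -1723039/1760 - (-35)*121 = -1723039/1760 - 1*(-4235) = -1723039/1760 + 4235 = 5730561/1760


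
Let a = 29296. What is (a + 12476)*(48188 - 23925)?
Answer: 1013514036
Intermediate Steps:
(a + 12476)*(48188 - 23925) = (29296 + 12476)*(48188 - 23925) = 41772*24263 = 1013514036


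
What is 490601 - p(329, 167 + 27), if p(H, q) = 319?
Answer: 490282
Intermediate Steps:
490601 - p(329, 167 + 27) = 490601 - 1*319 = 490601 - 319 = 490282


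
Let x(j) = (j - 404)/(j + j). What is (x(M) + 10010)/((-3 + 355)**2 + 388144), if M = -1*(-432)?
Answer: 2162167/110602368 ≈ 0.019549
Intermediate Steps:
M = 432
x(j) = (-404 + j)/(2*j) (x(j) = (-404 + j)/((2*j)) = (-404 + j)*(1/(2*j)) = (-404 + j)/(2*j))
(x(M) + 10010)/((-3 + 355)**2 + 388144) = ((1/2)*(-404 + 432)/432 + 10010)/((-3 + 355)**2 + 388144) = ((1/2)*(1/432)*28 + 10010)/(352**2 + 388144) = (7/216 + 10010)/(123904 + 388144) = (2162167/216)/512048 = (2162167/216)*(1/512048) = 2162167/110602368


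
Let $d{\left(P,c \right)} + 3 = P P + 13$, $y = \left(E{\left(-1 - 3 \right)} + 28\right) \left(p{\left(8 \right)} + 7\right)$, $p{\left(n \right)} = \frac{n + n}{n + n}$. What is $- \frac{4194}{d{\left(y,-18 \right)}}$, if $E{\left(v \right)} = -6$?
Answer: $- \frac{2097}{15493} \approx -0.13535$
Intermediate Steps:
$p{\left(n \right)} = 1$ ($p{\left(n \right)} = \frac{2 n}{2 n} = 2 n \frac{1}{2 n} = 1$)
$y = 176$ ($y = \left(-6 + 28\right) \left(1 + 7\right) = 22 \cdot 8 = 176$)
$d{\left(P,c \right)} = 10 + P^{2}$ ($d{\left(P,c \right)} = -3 + \left(P P + 13\right) = -3 + \left(P^{2} + 13\right) = -3 + \left(13 + P^{2}\right) = 10 + P^{2}$)
$- \frac{4194}{d{\left(y,-18 \right)}} = - \frac{4194}{10 + 176^{2}} = - \frac{4194}{10 + 30976} = - \frac{4194}{30986} = \left(-4194\right) \frac{1}{30986} = - \frac{2097}{15493}$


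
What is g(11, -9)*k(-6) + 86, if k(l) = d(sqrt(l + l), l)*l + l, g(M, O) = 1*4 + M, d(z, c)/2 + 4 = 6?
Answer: -364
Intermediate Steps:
d(z, c) = 4 (d(z, c) = -8 + 2*6 = -8 + 12 = 4)
g(M, O) = 4 + M
k(l) = 5*l (k(l) = 4*l + l = 5*l)
g(11, -9)*k(-6) + 86 = (4 + 11)*(5*(-6)) + 86 = 15*(-30) + 86 = -450 + 86 = -364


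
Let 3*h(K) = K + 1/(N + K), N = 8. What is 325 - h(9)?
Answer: 16421/51 ≈ 321.98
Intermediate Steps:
h(K) = K/3 + 1/(3*(8 + K)) (h(K) = (K + 1/(8 + K))/3 = K/3 + 1/(3*(8 + K)))
325 - h(9) = 325 - (1 + 9² + 8*9)/(3*(8 + 9)) = 325 - (1 + 81 + 72)/(3*17) = 325 - 154/(3*17) = 325 - 1*154/51 = 325 - 154/51 = 16421/51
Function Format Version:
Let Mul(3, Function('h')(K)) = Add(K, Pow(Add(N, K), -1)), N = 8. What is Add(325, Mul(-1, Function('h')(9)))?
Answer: Rational(16421, 51) ≈ 321.98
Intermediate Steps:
Function('h')(K) = Add(Mul(Rational(1, 3), K), Mul(Rational(1, 3), Pow(Add(8, K), -1))) (Function('h')(K) = Mul(Rational(1, 3), Add(K, Pow(Add(8, K), -1))) = Add(Mul(Rational(1, 3), K), Mul(Rational(1, 3), Pow(Add(8, K), -1))))
Add(325, Mul(-1, Function('h')(9))) = Add(325, Mul(-1, Mul(Rational(1, 3), Pow(Add(8, 9), -1), Add(1, Pow(9, 2), Mul(8, 9))))) = Add(325, Mul(-1, Mul(Rational(1, 3), Pow(17, -1), Add(1, 81, 72)))) = Add(325, Mul(-1, Mul(Rational(1, 3), Rational(1, 17), 154))) = Add(325, Mul(-1, Rational(154, 51))) = Add(325, Rational(-154, 51)) = Rational(16421, 51)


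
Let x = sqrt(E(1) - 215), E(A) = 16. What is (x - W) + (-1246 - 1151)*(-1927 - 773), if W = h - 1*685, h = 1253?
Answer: 6471332 + I*sqrt(199) ≈ 6.4713e+6 + 14.107*I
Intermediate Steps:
x = I*sqrt(199) (x = sqrt(16 - 215) = sqrt(-199) = I*sqrt(199) ≈ 14.107*I)
W = 568 (W = 1253 - 1*685 = 1253 - 685 = 568)
(x - W) + (-1246 - 1151)*(-1927 - 773) = (I*sqrt(199) - 1*568) + (-1246 - 1151)*(-1927 - 773) = (I*sqrt(199) - 568) - 2397*(-2700) = (-568 + I*sqrt(199)) + 6471900 = 6471332 + I*sqrt(199)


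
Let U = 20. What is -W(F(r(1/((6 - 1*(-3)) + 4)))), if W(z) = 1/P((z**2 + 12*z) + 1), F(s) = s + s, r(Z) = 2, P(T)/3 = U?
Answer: -1/60 ≈ -0.016667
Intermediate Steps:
P(T) = 60 (P(T) = 3*20 = 60)
F(s) = 2*s
W(z) = 1/60
-W(F(r(1/((6 - 1*(-3)) + 4)))) = -1*1/60 = -1/60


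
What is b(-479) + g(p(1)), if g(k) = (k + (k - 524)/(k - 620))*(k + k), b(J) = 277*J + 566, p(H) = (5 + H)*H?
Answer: -40534707/307 ≈ -1.3204e+5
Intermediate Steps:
p(H) = H*(5 + H)
b(J) = 566 + 277*J
g(k) = 2*k*(k + (-524 + k)/(-620 + k)) (g(k) = (k + (-524 + k)/(-620 + k))*(2*k) = 2*k*(k + (-524 + k)/(-620 + k)))
b(-479) + g(p(1)) = (566 + 277*(-479)) + 2*(1*(5 + 1))*(-524 + (1*(5 + 1))² - 619*(5 + 1))/(-620 + 1*(5 + 1)) = (566 - 132683) + 2*(1*6)*(-524 + (1*6)² - 619*6)/(-620 + 1*6) = -132117 + 2*6*(-524 + 6² - 619*6)/(-620 + 6) = -132117 + 2*6*(-524 + 36 - 3714)/(-614) = -132117 + 2*6*(-1/614)*(-4202) = -132117 + 25212/307 = -40534707/307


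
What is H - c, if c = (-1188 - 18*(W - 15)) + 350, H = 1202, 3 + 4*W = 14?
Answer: 3639/2 ≈ 1819.5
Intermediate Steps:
W = 11/4 (W = -3/4 + (1/4)*14 = -3/4 + 7/2 = 11/4 ≈ 2.7500)
c = -1235/2 (c = (-1188 - 18*(11/4 - 15)) + 350 = (-1188 - 18*(-49/4)) + 350 = (-1188 + 441/2) + 350 = -1935/2 + 350 = -1235/2 ≈ -617.50)
H - c = 1202 - 1*(-1235/2) = 1202 + 1235/2 = 3639/2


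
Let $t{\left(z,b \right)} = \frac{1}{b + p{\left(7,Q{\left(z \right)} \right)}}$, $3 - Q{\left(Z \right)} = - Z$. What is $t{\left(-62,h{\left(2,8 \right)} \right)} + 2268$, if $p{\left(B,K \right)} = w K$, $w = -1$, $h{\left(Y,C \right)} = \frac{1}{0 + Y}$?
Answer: $\frac{269894}{119} \approx 2268.0$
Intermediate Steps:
$h{\left(Y,C \right)} = \frac{1}{Y}$
$Q{\left(Z \right)} = 3 + Z$ ($Q{\left(Z \right)} = 3 - - Z = 3 + Z$)
$p{\left(B,K \right)} = - K$
$t{\left(z,b \right)} = \frac{1}{-3 + b - z}$ ($t{\left(z,b \right)} = \frac{1}{b - \left(3 + z\right)} = \frac{1}{-3 + b - z}$)
$t{\left(-62,h{\left(2,8 \right)} \right)} + 2268 = \frac{1}{-3 + \frac{1}{2} - -62} + 2268 = \frac{1}{-3 + \frac{1}{2} + 62} + 2268 = \frac{1}{\frac{119}{2}} + 2268 = \frac{2}{119} + 2268 = \frac{269894}{119}$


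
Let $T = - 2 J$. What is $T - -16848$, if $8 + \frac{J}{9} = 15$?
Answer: $16722$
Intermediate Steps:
$J = 63$ ($J = -72 + 9 \cdot 15 = -72 + 135 = 63$)
$T = -126$ ($T = \left(-2\right) 63 = -126$)
$T - -16848 = -126 - -16848 = -126 + 16848 = 16722$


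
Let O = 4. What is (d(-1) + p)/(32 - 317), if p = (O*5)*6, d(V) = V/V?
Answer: -121/285 ≈ -0.42456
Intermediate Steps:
d(V) = 1
p = 120 (p = (4*5)*6 = 20*6 = 120)
(d(-1) + p)/(32 - 317) = (1 + 120)/(32 - 317) = 121/(-285) = 121*(-1/285) = -121/285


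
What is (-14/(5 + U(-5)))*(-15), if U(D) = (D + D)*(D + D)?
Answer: 2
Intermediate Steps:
U(D) = 4*D² (U(D) = (2*D)*(2*D) = 4*D²)
(-14/(5 + U(-5)))*(-15) = (-14/(5 + 4*(-5)²))*(-15) = (-14/(5 + 4*25))*(-15) = (-14/(5 + 100))*(-15) = (-14/105)*(-15) = ((1/105)*(-14))*(-15) = -2/15*(-15) = 2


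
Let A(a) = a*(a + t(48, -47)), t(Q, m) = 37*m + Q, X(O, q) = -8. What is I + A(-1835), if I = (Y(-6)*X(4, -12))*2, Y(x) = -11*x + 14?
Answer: 6468930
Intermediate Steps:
Y(x) = 14 - 11*x
t(Q, m) = Q + 37*m
A(a) = a*(-1691 + a) (A(a) = a*(a + (48 + 37*(-47))) = a*(a + (48 - 1739)) = a*(a - 1691) = a*(-1691 + a))
I = -1280 (I = ((14 - 11*(-6))*(-8))*2 = ((14 + 66)*(-8))*2 = (80*(-8))*2 = -640*2 = -1280)
I + A(-1835) = -1280 - 1835*(-1691 - 1835) = -1280 - 1835*(-3526) = -1280 + 6470210 = 6468930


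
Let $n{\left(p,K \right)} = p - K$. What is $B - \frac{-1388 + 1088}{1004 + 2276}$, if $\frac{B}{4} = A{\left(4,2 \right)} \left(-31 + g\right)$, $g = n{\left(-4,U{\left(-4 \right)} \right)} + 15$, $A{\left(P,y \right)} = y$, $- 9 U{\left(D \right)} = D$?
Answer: $- \frac{241273}{1476} \approx -163.46$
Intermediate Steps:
$U{\left(D \right)} = - \frac{D}{9}$
$g = \frac{95}{9}$ ($g = \left(-4 - \left(- \frac{1}{9}\right) \left(-4\right)\right) + 15 = \left(-4 - \frac{4}{9}\right) + 15 = - \frac{40}{9} + 15 = \frac{95}{9} \approx 10.556$)
$B = - \frac{1472}{9}$ ($B = 4 \cdot 2 \left(-31 + \frac{95}{9}\right) = 4 \cdot 2 \left(- \frac{184}{9}\right) = 4 \left(- \frac{368}{9}\right) = - \frac{1472}{9} \approx -163.56$)
$B - \frac{-1388 + 1088}{1004 + 2276} = - \frac{1472}{9} - \frac{-1388 + 1088}{1004 + 2276} = - \frac{1472}{9} - - \frac{300}{3280} = - \frac{1472}{9} - \left(-300\right) \frac{1}{3280} = - \frac{1472}{9} - - \frac{15}{164} = - \frac{1472}{9} + \frac{15}{164} = - \frac{241273}{1476}$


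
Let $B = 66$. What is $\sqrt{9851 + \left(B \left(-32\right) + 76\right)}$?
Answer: $\sqrt{7815} \approx 88.402$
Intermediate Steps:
$\sqrt{9851 + \left(B \left(-32\right) + 76\right)} = \sqrt{9851 + \left(66 \left(-32\right) + 76\right)} = \sqrt{9851 + \left(-2112 + 76\right)} = \sqrt{9851 - 2036} = \sqrt{7815}$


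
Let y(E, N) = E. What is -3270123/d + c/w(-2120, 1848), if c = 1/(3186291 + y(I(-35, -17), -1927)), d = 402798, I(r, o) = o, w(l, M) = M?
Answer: -291746220961553/35935894250256 ≈ -8.1185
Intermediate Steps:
c = 1/3186274 (c = 1/(3186291 - 17) = 1/3186274 ≈ 3.1385e-7)
-3270123/d + c/w(-2120, 1848) = -3270123/402798 + (1/3186274)/1848 = -3270123*1/402798 + (1/3186274)*(1/1848) = -1090041/134266 + 1/5888234352 = -291746220961553/35935894250256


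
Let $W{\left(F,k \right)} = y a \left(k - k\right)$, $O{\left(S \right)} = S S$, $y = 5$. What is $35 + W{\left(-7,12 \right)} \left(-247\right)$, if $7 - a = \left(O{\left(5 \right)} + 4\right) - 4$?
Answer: $35$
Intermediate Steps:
$O{\left(S \right)} = S^{2}$
$a = -18$ ($a = 7 - \left(\left(5^{2} + 4\right) - 4\right) = 7 - \left(\left(25 + 4\right) - 4\right) = 7 - \left(29 - 4\right) = 7 - 25 = -18$)
$W{\left(F,k \right)} = 0$ ($W{\left(F,k \right)} = 5 \left(-18\right) \left(k - k\right) = \left(-90\right) 0 = 0$)
$35 + W{\left(-7,12 \right)} \left(-247\right) = 35 + 0 \left(-247\right) = 35 + 0 = 35$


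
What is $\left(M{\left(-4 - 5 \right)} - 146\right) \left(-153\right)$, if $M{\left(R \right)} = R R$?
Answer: $9945$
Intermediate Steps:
$M{\left(R \right)} = R^{2}$
$\left(M{\left(-4 - 5 \right)} - 146\right) \left(-153\right) = \left(\left(-4 - 5\right)^{2} - 146\right) \left(-153\right) = \left(\left(-9\right)^{2} - 146\right) \left(-153\right) = \left(81 - 146\right) \left(-153\right) = \left(-65\right) \left(-153\right) = 9945$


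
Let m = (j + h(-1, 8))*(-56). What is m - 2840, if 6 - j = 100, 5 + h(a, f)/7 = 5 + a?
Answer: 2816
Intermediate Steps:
h(a, f) = 7*a (h(a, f) = -35 + 7*(5 + a) = -35 + (35 + 7*a) = 7*a)
j = -94 (j = 6 - 1*100 = 6 - 100 = -94)
m = 5656 (m = (-94 + 7*(-1))*(-56) = (-94 - 7)*(-56) = -101*(-56) = 5656)
m - 2840 = 5656 - 2840 = 2816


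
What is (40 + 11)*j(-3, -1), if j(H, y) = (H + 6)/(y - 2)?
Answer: -51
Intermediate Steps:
j(H, y) = (6 + H)/(-2 + y)
(40 + 11)*j(-3, -1) = (40 + 11)*((6 - 3)/(-2 - 1)) = 51*(3/(-3)) = 51*(-1/3*3) = 51*(-1) = -51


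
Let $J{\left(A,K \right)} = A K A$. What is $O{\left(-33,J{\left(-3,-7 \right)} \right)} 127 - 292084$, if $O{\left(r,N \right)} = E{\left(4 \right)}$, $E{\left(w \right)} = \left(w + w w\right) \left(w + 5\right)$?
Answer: $-269224$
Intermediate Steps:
$J{\left(A,K \right)} = K A^{2}$
$E{\left(w \right)} = \left(5 + w\right) \left(w + w^{2}\right)$ ($E{\left(w \right)} = \left(w + w^{2}\right) \left(5 + w\right) = \left(5 + w\right) \left(w + w^{2}\right)$)
$O{\left(r,N \right)} = 180$ ($O{\left(r,N \right)} = 4 \left(5 + 4^{2} + 6 \cdot 4\right) = 4 \left(5 + 16 + 24\right) = 4 \cdot 45 = 180$)
$O{\left(-33,J{\left(-3,-7 \right)} \right)} 127 - 292084 = 180 \cdot 127 - 292084 = 22860 - 292084 = -269224$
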